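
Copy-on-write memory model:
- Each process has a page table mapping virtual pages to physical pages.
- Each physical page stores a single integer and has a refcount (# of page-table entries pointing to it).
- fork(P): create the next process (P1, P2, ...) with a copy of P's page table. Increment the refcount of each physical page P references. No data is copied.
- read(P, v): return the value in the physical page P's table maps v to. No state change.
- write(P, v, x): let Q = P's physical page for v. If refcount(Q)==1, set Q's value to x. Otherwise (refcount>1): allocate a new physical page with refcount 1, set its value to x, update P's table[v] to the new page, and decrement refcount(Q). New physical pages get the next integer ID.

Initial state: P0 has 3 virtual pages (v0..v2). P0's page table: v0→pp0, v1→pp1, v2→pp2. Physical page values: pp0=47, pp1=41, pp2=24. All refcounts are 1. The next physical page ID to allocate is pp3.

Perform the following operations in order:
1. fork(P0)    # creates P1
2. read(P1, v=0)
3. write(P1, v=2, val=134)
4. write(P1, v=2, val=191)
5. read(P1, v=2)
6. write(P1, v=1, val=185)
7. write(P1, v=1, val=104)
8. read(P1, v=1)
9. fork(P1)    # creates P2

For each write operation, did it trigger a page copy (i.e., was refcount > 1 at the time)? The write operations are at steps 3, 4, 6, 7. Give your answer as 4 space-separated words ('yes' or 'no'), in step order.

Op 1: fork(P0) -> P1. 3 ppages; refcounts: pp0:2 pp1:2 pp2:2
Op 2: read(P1, v0) -> 47. No state change.
Op 3: write(P1, v2, 134). refcount(pp2)=2>1 -> COPY to pp3. 4 ppages; refcounts: pp0:2 pp1:2 pp2:1 pp3:1
Op 4: write(P1, v2, 191). refcount(pp3)=1 -> write in place. 4 ppages; refcounts: pp0:2 pp1:2 pp2:1 pp3:1
Op 5: read(P1, v2) -> 191. No state change.
Op 6: write(P1, v1, 185). refcount(pp1)=2>1 -> COPY to pp4. 5 ppages; refcounts: pp0:2 pp1:1 pp2:1 pp3:1 pp4:1
Op 7: write(P1, v1, 104). refcount(pp4)=1 -> write in place. 5 ppages; refcounts: pp0:2 pp1:1 pp2:1 pp3:1 pp4:1
Op 8: read(P1, v1) -> 104. No state change.
Op 9: fork(P1) -> P2. 5 ppages; refcounts: pp0:3 pp1:1 pp2:1 pp3:2 pp4:2

yes no yes no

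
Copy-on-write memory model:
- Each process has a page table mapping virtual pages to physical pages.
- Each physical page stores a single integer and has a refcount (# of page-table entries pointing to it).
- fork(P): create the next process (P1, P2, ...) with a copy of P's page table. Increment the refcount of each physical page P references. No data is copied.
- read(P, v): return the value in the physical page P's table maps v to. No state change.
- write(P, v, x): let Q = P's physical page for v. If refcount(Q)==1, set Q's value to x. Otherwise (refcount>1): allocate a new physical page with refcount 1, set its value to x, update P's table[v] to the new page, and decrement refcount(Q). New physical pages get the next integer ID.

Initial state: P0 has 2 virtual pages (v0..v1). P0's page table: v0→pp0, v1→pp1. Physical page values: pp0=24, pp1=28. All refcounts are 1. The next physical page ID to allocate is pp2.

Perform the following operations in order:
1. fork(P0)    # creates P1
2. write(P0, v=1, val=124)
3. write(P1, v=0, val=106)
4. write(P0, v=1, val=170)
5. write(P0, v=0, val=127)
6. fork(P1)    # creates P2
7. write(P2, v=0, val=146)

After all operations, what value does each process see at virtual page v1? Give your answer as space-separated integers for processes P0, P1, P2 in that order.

Op 1: fork(P0) -> P1. 2 ppages; refcounts: pp0:2 pp1:2
Op 2: write(P0, v1, 124). refcount(pp1)=2>1 -> COPY to pp2. 3 ppages; refcounts: pp0:2 pp1:1 pp2:1
Op 3: write(P1, v0, 106). refcount(pp0)=2>1 -> COPY to pp3. 4 ppages; refcounts: pp0:1 pp1:1 pp2:1 pp3:1
Op 4: write(P0, v1, 170). refcount(pp2)=1 -> write in place. 4 ppages; refcounts: pp0:1 pp1:1 pp2:1 pp3:1
Op 5: write(P0, v0, 127). refcount(pp0)=1 -> write in place. 4 ppages; refcounts: pp0:1 pp1:1 pp2:1 pp3:1
Op 6: fork(P1) -> P2. 4 ppages; refcounts: pp0:1 pp1:2 pp2:1 pp3:2
Op 7: write(P2, v0, 146). refcount(pp3)=2>1 -> COPY to pp4. 5 ppages; refcounts: pp0:1 pp1:2 pp2:1 pp3:1 pp4:1
P0: v1 -> pp2 = 170
P1: v1 -> pp1 = 28
P2: v1 -> pp1 = 28

Answer: 170 28 28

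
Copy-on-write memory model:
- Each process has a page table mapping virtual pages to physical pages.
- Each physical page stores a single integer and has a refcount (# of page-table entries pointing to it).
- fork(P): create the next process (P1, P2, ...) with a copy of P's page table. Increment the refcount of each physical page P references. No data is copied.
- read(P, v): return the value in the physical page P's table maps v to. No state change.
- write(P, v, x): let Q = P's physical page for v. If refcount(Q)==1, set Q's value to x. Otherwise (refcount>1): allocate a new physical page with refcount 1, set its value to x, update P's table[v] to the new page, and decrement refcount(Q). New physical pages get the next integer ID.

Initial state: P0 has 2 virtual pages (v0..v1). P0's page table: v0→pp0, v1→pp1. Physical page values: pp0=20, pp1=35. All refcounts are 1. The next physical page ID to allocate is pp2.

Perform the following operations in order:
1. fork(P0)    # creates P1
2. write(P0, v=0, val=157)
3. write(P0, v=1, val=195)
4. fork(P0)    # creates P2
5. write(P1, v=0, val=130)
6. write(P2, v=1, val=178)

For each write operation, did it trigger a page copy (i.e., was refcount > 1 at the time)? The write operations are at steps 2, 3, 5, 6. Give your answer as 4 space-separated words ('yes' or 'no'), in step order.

Op 1: fork(P0) -> P1. 2 ppages; refcounts: pp0:2 pp1:2
Op 2: write(P0, v0, 157). refcount(pp0)=2>1 -> COPY to pp2. 3 ppages; refcounts: pp0:1 pp1:2 pp2:1
Op 3: write(P0, v1, 195). refcount(pp1)=2>1 -> COPY to pp3. 4 ppages; refcounts: pp0:1 pp1:1 pp2:1 pp3:1
Op 4: fork(P0) -> P2. 4 ppages; refcounts: pp0:1 pp1:1 pp2:2 pp3:2
Op 5: write(P1, v0, 130). refcount(pp0)=1 -> write in place. 4 ppages; refcounts: pp0:1 pp1:1 pp2:2 pp3:2
Op 6: write(P2, v1, 178). refcount(pp3)=2>1 -> COPY to pp4. 5 ppages; refcounts: pp0:1 pp1:1 pp2:2 pp3:1 pp4:1

yes yes no yes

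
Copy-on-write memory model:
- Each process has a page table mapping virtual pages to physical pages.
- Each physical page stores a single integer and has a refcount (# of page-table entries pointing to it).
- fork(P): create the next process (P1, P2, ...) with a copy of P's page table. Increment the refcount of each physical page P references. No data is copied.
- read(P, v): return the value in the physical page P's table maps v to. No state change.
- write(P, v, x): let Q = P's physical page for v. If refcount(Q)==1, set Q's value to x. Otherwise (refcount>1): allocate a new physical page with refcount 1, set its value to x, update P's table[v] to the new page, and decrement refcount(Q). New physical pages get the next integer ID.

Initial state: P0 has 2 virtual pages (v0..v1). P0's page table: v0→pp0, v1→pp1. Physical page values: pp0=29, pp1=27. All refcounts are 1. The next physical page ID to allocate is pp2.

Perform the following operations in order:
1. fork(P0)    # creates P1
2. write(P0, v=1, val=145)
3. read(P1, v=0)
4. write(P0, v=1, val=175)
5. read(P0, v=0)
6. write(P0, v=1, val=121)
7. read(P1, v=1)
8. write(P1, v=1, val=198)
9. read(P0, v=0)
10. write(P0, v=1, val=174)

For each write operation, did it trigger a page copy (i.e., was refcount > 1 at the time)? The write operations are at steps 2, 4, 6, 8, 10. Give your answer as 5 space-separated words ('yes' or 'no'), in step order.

Op 1: fork(P0) -> P1. 2 ppages; refcounts: pp0:2 pp1:2
Op 2: write(P0, v1, 145). refcount(pp1)=2>1 -> COPY to pp2. 3 ppages; refcounts: pp0:2 pp1:1 pp2:1
Op 3: read(P1, v0) -> 29. No state change.
Op 4: write(P0, v1, 175). refcount(pp2)=1 -> write in place. 3 ppages; refcounts: pp0:2 pp1:1 pp2:1
Op 5: read(P0, v0) -> 29. No state change.
Op 6: write(P0, v1, 121). refcount(pp2)=1 -> write in place. 3 ppages; refcounts: pp0:2 pp1:1 pp2:1
Op 7: read(P1, v1) -> 27. No state change.
Op 8: write(P1, v1, 198). refcount(pp1)=1 -> write in place. 3 ppages; refcounts: pp0:2 pp1:1 pp2:1
Op 9: read(P0, v0) -> 29. No state change.
Op 10: write(P0, v1, 174). refcount(pp2)=1 -> write in place. 3 ppages; refcounts: pp0:2 pp1:1 pp2:1

yes no no no no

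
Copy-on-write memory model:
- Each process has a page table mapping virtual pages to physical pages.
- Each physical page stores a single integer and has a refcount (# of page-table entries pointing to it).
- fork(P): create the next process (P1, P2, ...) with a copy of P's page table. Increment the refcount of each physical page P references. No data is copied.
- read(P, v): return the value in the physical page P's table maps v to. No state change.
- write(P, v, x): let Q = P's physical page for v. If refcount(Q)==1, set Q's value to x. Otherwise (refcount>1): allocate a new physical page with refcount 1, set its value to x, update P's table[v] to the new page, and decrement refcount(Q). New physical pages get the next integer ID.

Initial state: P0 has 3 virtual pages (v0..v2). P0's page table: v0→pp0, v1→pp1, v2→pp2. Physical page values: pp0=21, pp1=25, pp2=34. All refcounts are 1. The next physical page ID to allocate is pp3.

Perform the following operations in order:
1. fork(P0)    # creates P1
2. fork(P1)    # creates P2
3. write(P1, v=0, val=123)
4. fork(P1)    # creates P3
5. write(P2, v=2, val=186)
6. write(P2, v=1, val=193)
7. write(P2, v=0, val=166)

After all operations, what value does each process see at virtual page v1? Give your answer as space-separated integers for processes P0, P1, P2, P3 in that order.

Answer: 25 25 193 25

Derivation:
Op 1: fork(P0) -> P1. 3 ppages; refcounts: pp0:2 pp1:2 pp2:2
Op 2: fork(P1) -> P2. 3 ppages; refcounts: pp0:3 pp1:3 pp2:3
Op 3: write(P1, v0, 123). refcount(pp0)=3>1 -> COPY to pp3. 4 ppages; refcounts: pp0:2 pp1:3 pp2:3 pp3:1
Op 4: fork(P1) -> P3. 4 ppages; refcounts: pp0:2 pp1:4 pp2:4 pp3:2
Op 5: write(P2, v2, 186). refcount(pp2)=4>1 -> COPY to pp4. 5 ppages; refcounts: pp0:2 pp1:4 pp2:3 pp3:2 pp4:1
Op 6: write(P2, v1, 193). refcount(pp1)=4>1 -> COPY to pp5. 6 ppages; refcounts: pp0:2 pp1:3 pp2:3 pp3:2 pp4:1 pp5:1
Op 7: write(P2, v0, 166). refcount(pp0)=2>1 -> COPY to pp6. 7 ppages; refcounts: pp0:1 pp1:3 pp2:3 pp3:2 pp4:1 pp5:1 pp6:1
P0: v1 -> pp1 = 25
P1: v1 -> pp1 = 25
P2: v1 -> pp5 = 193
P3: v1 -> pp1 = 25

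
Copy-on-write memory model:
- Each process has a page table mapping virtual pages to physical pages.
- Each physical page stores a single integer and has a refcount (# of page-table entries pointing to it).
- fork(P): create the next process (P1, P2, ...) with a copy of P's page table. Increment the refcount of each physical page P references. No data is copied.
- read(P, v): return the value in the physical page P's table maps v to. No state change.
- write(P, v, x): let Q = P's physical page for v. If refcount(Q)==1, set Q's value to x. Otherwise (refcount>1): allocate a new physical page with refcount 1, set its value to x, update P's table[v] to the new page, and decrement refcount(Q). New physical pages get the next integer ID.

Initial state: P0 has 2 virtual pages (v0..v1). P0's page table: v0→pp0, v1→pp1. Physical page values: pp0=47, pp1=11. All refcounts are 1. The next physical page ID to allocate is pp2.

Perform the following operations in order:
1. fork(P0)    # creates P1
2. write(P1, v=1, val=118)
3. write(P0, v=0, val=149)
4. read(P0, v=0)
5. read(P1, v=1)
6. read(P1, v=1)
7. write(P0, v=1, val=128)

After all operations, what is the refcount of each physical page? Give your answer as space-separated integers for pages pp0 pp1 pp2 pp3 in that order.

Answer: 1 1 1 1

Derivation:
Op 1: fork(P0) -> P1. 2 ppages; refcounts: pp0:2 pp1:2
Op 2: write(P1, v1, 118). refcount(pp1)=2>1 -> COPY to pp2. 3 ppages; refcounts: pp0:2 pp1:1 pp2:1
Op 3: write(P0, v0, 149). refcount(pp0)=2>1 -> COPY to pp3. 4 ppages; refcounts: pp0:1 pp1:1 pp2:1 pp3:1
Op 4: read(P0, v0) -> 149. No state change.
Op 5: read(P1, v1) -> 118. No state change.
Op 6: read(P1, v1) -> 118. No state change.
Op 7: write(P0, v1, 128). refcount(pp1)=1 -> write in place. 4 ppages; refcounts: pp0:1 pp1:1 pp2:1 pp3:1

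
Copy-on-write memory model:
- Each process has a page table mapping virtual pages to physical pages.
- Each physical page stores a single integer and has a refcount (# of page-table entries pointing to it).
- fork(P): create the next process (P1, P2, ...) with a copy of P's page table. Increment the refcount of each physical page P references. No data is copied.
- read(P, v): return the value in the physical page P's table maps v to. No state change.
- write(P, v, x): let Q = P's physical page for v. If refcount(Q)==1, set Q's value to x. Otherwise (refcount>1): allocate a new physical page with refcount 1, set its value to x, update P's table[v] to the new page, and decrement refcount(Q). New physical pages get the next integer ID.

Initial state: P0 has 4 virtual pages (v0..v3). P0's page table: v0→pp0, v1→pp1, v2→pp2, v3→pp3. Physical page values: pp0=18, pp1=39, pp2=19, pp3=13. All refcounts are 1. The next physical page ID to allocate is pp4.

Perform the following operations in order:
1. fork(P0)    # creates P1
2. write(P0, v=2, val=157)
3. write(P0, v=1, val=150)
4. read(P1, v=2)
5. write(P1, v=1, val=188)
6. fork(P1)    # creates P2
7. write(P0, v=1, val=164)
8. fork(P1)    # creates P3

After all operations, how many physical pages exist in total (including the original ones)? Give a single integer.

Op 1: fork(P0) -> P1. 4 ppages; refcounts: pp0:2 pp1:2 pp2:2 pp3:2
Op 2: write(P0, v2, 157). refcount(pp2)=2>1 -> COPY to pp4. 5 ppages; refcounts: pp0:2 pp1:2 pp2:1 pp3:2 pp4:1
Op 3: write(P0, v1, 150). refcount(pp1)=2>1 -> COPY to pp5. 6 ppages; refcounts: pp0:2 pp1:1 pp2:1 pp3:2 pp4:1 pp5:1
Op 4: read(P1, v2) -> 19. No state change.
Op 5: write(P1, v1, 188). refcount(pp1)=1 -> write in place. 6 ppages; refcounts: pp0:2 pp1:1 pp2:1 pp3:2 pp4:1 pp5:1
Op 6: fork(P1) -> P2. 6 ppages; refcounts: pp0:3 pp1:2 pp2:2 pp3:3 pp4:1 pp5:1
Op 7: write(P0, v1, 164). refcount(pp5)=1 -> write in place. 6 ppages; refcounts: pp0:3 pp1:2 pp2:2 pp3:3 pp4:1 pp5:1
Op 8: fork(P1) -> P3. 6 ppages; refcounts: pp0:4 pp1:3 pp2:3 pp3:4 pp4:1 pp5:1

Answer: 6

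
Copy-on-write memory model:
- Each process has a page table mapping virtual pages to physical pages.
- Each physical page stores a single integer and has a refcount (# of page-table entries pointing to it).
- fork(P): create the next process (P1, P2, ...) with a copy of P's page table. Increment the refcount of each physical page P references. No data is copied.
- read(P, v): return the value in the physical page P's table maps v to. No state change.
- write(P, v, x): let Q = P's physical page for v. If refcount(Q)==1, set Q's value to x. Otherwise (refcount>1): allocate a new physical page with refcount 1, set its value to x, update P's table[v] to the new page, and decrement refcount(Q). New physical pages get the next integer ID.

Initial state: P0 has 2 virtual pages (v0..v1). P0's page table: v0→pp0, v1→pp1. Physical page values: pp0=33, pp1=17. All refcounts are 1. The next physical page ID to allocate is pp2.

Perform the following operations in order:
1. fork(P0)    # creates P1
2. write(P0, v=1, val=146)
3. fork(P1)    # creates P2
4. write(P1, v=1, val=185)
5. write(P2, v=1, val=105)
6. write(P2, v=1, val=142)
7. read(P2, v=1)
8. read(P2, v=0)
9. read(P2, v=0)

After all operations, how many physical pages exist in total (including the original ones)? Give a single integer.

Answer: 4

Derivation:
Op 1: fork(P0) -> P1. 2 ppages; refcounts: pp0:2 pp1:2
Op 2: write(P0, v1, 146). refcount(pp1)=2>1 -> COPY to pp2. 3 ppages; refcounts: pp0:2 pp1:1 pp2:1
Op 3: fork(P1) -> P2. 3 ppages; refcounts: pp0:3 pp1:2 pp2:1
Op 4: write(P1, v1, 185). refcount(pp1)=2>1 -> COPY to pp3. 4 ppages; refcounts: pp0:3 pp1:1 pp2:1 pp3:1
Op 5: write(P2, v1, 105). refcount(pp1)=1 -> write in place. 4 ppages; refcounts: pp0:3 pp1:1 pp2:1 pp3:1
Op 6: write(P2, v1, 142). refcount(pp1)=1 -> write in place. 4 ppages; refcounts: pp0:3 pp1:1 pp2:1 pp3:1
Op 7: read(P2, v1) -> 142. No state change.
Op 8: read(P2, v0) -> 33. No state change.
Op 9: read(P2, v0) -> 33. No state change.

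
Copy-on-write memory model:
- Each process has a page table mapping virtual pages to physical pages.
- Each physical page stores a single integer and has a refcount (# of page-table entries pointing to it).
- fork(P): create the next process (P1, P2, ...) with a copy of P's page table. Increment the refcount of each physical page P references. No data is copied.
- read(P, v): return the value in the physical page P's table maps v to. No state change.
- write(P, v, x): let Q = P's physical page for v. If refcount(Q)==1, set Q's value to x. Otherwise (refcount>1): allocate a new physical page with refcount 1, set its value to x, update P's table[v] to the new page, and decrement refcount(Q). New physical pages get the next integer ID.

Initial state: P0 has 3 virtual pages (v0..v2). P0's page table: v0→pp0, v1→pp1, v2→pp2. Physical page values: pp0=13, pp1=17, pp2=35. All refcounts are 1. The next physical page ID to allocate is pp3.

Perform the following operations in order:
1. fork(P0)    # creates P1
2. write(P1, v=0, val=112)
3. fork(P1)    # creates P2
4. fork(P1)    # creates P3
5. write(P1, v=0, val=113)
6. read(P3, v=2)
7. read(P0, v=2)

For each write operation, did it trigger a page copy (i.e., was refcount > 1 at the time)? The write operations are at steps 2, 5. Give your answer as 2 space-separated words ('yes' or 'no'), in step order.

Op 1: fork(P0) -> P1. 3 ppages; refcounts: pp0:2 pp1:2 pp2:2
Op 2: write(P1, v0, 112). refcount(pp0)=2>1 -> COPY to pp3. 4 ppages; refcounts: pp0:1 pp1:2 pp2:2 pp3:1
Op 3: fork(P1) -> P2. 4 ppages; refcounts: pp0:1 pp1:3 pp2:3 pp3:2
Op 4: fork(P1) -> P3. 4 ppages; refcounts: pp0:1 pp1:4 pp2:4 pp3:3
Op 5: write(P1, v0, 113). refcount(pp3)=3>1 -> COPY to pp4. 5 ppages; refcounts: pp0:1 pp1:4 pp2:4 pp3:2 pp4:1
Op 6: read(P3, v2) -> 35. No state change.
Op 7: read(P0, v2) -> 35. No state change.

yes yes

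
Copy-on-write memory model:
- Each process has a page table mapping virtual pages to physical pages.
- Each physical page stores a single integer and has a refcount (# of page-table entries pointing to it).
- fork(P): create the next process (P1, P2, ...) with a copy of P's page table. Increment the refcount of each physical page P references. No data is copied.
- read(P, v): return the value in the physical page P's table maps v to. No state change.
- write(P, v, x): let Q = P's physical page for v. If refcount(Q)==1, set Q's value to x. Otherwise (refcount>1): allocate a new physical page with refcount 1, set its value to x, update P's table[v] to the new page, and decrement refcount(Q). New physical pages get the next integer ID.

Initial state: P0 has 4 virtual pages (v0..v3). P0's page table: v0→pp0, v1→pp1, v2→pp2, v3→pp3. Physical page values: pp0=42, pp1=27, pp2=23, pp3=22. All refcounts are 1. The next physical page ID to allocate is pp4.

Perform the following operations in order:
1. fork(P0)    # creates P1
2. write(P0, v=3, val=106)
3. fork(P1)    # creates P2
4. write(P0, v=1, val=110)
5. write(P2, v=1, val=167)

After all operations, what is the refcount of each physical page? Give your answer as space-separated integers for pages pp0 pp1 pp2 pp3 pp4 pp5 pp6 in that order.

Op 1: fork(P0) -> P1. 4 ppages; refcounts: pp0:2 pp1:2 pp2:2 pp3:2
Op 2: write(P0, v3, 106). refcount(pp3)=2>1 -> COPY to pp4. 5 ppages; refcounts: pp0:2 pp1:2 pp2:2 pp3:1 pp4:1
Op 3: fork(P1) -> P2. 5 ppages; refcounts: pp0:3 pp1:3 pp2:3 pp3:2 pp4:1
Op 4: write(P0, v1, 110). refcount(pp1)=3>1 -> COPY to pp5. 6 ppages; refcounts: pp0:3 pp1:2 pp2:3 pp3:2 pp4:1 pp5:1
Op 5: write(P2, v1, 167). refcount(pp1)=2>1 -> COPY to pp6. 7 ppages; refcounts: pp0:3 pp1:1 pp2:3 pp3:2 pp4:1 pp5:1 pp6:1

Answer: 3 1 3 2 1 1 1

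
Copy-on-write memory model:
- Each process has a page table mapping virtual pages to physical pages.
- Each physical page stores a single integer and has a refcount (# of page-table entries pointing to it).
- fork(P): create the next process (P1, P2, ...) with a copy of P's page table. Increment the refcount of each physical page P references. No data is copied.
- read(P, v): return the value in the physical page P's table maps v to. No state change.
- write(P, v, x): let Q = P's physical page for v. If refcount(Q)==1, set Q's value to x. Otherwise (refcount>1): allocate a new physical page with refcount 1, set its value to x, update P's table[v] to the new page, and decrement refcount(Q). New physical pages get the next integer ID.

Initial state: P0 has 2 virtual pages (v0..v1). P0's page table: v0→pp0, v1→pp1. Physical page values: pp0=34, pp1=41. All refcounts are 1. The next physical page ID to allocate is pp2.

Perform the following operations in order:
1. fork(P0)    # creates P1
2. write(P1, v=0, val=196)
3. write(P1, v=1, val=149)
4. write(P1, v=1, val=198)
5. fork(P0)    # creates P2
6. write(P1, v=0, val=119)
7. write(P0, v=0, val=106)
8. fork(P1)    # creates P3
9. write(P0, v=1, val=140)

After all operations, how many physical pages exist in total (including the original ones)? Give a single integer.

Op 1: fork(P0) -> P1. 2 ppages; refcounts: pp0:2 pp1:2
Op 2: write(P1, v0, 196). refcount(pp0)=2>1 -> COPY to pp2. 3 ppages; refcounts: pp0:1 pp1:2 pp2:1
Op 3: write(P1, v1, 149). refcount(pp1)=2>1 -> COPY to pp3. 4 ppages; refcounts: pp0:1 pp1:1 pp2:1 pp3:1
Op 4: write(P1, v1, 198). refcount(pp3)=1 -> write in place. 4 ppages; refcounts: pp0:1 pp1:1 pp2:1 pp3:1
Op 5: fork(P0) -> P2. 4 ppages; refcounts: pp0:2 pp1:2 pp2:1 pp3:1
Op 6: write(P1, v0, 119). refcount(pp2)=1 -> write in place. 4 ppages; refcounts: pp0:2 pp1:2 pp2:1 pp3:1
Op 7: write(P0, v0, 106). refcount(pp0)=2>1 -> COPY to pp4. 5 ppages; refcounts: pp0:1 pp1:2 pp2:1 pp3:1 pp4:1
Op 8: fork(P1) -> P3. 5 ppages; refcounts: pp0:1 pp1:2 pp2:2 pp3:2 pp4:1
Op 9: write(P0, v1, 140). refcount(pp1)=2>1 -> COPY to pp5. 6 ppages; refcounts: pp0:1 pp1:1 pp2:2 pp3:2 pp4:1 pp5:1

Answer: 6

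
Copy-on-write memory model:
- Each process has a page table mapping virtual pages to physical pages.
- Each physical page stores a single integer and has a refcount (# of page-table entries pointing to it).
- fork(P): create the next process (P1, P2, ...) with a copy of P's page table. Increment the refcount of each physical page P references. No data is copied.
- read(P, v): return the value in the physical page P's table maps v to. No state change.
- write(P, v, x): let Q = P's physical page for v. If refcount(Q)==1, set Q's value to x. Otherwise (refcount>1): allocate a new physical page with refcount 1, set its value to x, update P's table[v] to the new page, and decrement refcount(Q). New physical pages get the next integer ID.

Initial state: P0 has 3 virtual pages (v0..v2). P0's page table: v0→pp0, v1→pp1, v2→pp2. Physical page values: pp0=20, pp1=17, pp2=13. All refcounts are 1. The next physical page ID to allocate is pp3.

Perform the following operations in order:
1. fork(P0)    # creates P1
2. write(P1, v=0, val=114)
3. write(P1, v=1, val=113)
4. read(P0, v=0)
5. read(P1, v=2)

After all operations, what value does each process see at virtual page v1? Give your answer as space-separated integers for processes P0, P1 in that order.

Answer: 17 113

Derivation:
Op 1: fork(P0) -> P1. 3 ppages; refcounts: pp0:2 pp1:2 pp2:2
Op 2: write(P1, v0, 114). refcount(pp0)=2>1 -> COPY to pp3. 4 ppages; refcounts: pp0:1 pp1:2 pp2:2 pp3:1
Op 3: write(P1, v1, 113). refcount(pp1)=2>1 -> COPY to pp4. 5 ppages; refcounts: pp0:1 pp1:1 pp2:2 pp3:1 pp4:1
Op 4: read(P0, v0) -> 20. No state change.
Op 5: read(P1, v2) -> 13. No state change.
P0: v1 -> pp1 = 17
P1: v1 -> pp4 = 113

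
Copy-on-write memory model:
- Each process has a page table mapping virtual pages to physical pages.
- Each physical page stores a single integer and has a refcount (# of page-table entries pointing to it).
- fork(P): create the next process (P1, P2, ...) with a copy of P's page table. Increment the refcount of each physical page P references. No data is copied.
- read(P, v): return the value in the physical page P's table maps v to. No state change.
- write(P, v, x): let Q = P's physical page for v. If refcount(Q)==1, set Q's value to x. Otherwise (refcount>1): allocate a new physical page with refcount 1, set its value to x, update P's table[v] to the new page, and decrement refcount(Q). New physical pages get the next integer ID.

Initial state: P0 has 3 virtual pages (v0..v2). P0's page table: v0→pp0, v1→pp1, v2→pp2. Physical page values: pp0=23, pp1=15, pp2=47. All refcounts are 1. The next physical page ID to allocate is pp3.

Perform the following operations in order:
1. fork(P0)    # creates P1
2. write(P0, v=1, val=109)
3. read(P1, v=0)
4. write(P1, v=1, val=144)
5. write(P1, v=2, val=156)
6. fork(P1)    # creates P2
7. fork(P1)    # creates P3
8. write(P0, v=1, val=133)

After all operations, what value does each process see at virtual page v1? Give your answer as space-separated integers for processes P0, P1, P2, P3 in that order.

Answer: 133 144 144 144

Derivation:
Op 1: fork(P0) -> P1. 3 ppages; refcounts: pp0:2 pp1:2 pp2:2
Op 2: write(P0, v1, 109). refcount(pp1)=2>1 -> COPY to pp3. 4 ppages; refcounts: pp0:2 pp1:1 pp2:2 pp3:1
Op 3: read(P1, v0) -> 23. No state change.
Op 4: write(P1, v1, 144). refcount(pp1)=1 -> write in place. 4 ppages; refcounts: pp0:2 pp1:1 pp2:2 pp3:1
Op 5: write(P1, v2, 156). refcount(pp2)=2>1 -> COPY to pp4. 5 ppages; refcounts: pp0:2 pp1:1 pp2:1 pp3:1 pp4:1
Op 6: fork(P1) -> P2. 5 ppages; refcounts: pp0:3 pp1:2 pp2:1 pp3:1 pp4:2
Op 7: fork(P1) -> P3. 5 ppages; refcounts: pp0:4 pp1:3 pp2:1 pp3:1 pp4:3
Op 8: write(P0, v1, 133). refcount(pp3)=1 -> write in place. 5 ppages; refcounts: pp0:4 pp1:3 pp2:1 pp3:1 pp4:3
P0: v1 -> pp3 = 133
P1: v1 -> pp1 = 144
P2: v1 -> pp1 = 144
P3: v1 -> pp1 = 144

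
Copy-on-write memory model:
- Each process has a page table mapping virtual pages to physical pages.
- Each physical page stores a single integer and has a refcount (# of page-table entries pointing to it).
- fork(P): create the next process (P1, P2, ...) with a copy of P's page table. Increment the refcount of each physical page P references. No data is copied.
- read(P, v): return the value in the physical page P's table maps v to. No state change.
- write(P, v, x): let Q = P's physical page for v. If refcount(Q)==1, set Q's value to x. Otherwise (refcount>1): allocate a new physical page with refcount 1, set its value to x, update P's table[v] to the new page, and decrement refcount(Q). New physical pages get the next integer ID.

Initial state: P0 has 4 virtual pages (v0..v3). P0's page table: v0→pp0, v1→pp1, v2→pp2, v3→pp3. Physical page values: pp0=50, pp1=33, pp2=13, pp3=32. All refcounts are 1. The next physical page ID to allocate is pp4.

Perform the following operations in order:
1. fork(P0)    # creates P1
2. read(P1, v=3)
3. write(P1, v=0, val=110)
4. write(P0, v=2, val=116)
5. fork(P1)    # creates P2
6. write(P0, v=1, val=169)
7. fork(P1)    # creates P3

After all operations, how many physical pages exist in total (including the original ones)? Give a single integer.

Op 1: fork(P0) -> P1. 4 ppages; refcounts: pp0:2 pp1:2 pp2:2 pp3:2
Op 2: read(P1, v3) -> 32. No state change.
Op 3: write(P1, v0, 110). refcount(pp0)=2>1 -> COPY to pp4. 5 ppages; refcounts: pp0:1 pp1:2 pp2:2 pp3:2 pp4:1
Op 4: write(P0, v2, 116). refcount(pp2)=2>1 -> COPY to pp5. 6 ppages; refcounts: pp0:1 pp1:2 pp2:1 pp3:2 pp4:1 pp5:1
Op 5: fork(P1) -> P2. 6 ppages; refcounts: pp0:1 pp1:3 pp2:2 pp3:3 pp4:2 pp5:1
Op 6: write(P0, v1, 169). refcount(pp1)=3>1 -> COPY to pp6. 7 ppages; refcounts: pp0:1 pp1:2 pp2:2 pp3:3 pp4:2 pp5:1 pp6:1
Op 7: fork(P1) -> P3. 7 ppages; refcounts: pp0:1 pp1:3 pp2:3 pp3:4 pp4:3 pp5:1 pp6:1

Answer: 7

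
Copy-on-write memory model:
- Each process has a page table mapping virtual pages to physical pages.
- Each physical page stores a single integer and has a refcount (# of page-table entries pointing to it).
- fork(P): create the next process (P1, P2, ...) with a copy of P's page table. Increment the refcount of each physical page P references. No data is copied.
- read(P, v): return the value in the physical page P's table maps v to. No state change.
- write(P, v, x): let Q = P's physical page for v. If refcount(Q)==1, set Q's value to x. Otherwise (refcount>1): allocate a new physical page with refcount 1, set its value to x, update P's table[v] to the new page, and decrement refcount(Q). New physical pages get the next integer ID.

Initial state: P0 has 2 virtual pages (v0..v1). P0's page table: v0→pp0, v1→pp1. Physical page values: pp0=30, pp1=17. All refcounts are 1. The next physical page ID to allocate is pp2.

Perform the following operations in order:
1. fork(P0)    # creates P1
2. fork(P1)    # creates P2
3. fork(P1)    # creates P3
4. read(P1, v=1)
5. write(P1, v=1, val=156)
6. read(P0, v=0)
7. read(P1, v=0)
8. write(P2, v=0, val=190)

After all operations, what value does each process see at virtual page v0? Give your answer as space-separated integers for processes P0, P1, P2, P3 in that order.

Answer: 30 30 190 30

Derivation:
Op 1: fork(P0) -> P1. 2 ppages; refcounts: pp0:2 pp1:2
Op 2: fork(P1) -> P2. 2 ppages; refcounts: pp0:3 pp1:3
Op 3: fork(P1) -> P3. 2 ppages; refcounts: pp0:4 pp1:4
Op 4: read(P1, v1) -> 17. No state change.
Op 5: write(P1, v1, 156). refcount(pp1)=4>1 -> COPY to pp2. 3 ppages; refcounts: pp0:4 pp1:3 pp2:1
Op 6: read(P0, v0) -> 30. No state change.
Op 7: read(P1, v0) -> 30. No state change.
Op 8: write(P2, v0, 190). refcount(pp0)=4>1 -> COPY to pp3. 4 ppages; refcounts: pp0:3 pp1:3 pp2:1 pp3:1
P0: v0 -> pp0 = 30
P1: v0 -> pp0 = 30
P2: v0 -> pp3 = 190
P3: v0 -> pp0 = 30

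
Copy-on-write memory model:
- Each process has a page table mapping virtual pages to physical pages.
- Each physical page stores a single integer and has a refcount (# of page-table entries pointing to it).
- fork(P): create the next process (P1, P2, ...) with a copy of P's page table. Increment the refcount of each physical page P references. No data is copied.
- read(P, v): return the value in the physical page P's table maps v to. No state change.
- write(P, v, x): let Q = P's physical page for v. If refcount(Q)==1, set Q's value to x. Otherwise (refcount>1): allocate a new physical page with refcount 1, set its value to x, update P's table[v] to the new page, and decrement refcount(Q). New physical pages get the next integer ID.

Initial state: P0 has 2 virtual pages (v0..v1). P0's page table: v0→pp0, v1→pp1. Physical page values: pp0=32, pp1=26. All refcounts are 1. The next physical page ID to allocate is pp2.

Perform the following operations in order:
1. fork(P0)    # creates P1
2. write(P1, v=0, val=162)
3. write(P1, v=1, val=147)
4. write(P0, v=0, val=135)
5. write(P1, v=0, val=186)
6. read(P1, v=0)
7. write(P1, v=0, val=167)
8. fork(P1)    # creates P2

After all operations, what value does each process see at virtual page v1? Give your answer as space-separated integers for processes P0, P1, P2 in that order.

Op 1: fork(P0) -> P1. 2 ppages; refcounts: pp0:2 pp1:2
Op 2: write(P1, v0, 162). refcount(pp0)=2>1 -> COPY to pp2. 3 ppages; refcounts: pp0:1 pp1:2 pp2:1
Op 3: write(P1, v1, 147). refcount(pp1)=2>1 -> COPY to pp3. 4 ppages; refcounts: pp0:1 pp1:1 pp2:1 pp3:1
Op 4: write(P0, v0, 135). refcount(pp0)=1 -> write in place. 4 ppages; refcounts: pp0:1 pp1:1 pp2:1 pp3:1
Op 5: write(P1, v0, 186). refcount(pp2)=1 -> write in place. 4 ppages; refcounts: pp0:1 pp1:1 pp2:1 pp3:1
Op 6: read(P1, v0) -> 186. No state change.
Op 7: write(P1, v0, 167). refcount(pp2)=1 -> write in place. 4 ppages; refcounts: pp0:1 pp1:1 pp2:1 pp3:1
Op 8: fork(P1) -> P2. 4 ppages; refcounts: pp0:1 pp1:1 pp2:2 pp3:2
P0: v1 -> pp1 = 26
P1: v1 -> pp3 = 147
P2: v1 -> pp3 = 147

Answer: 26 147 147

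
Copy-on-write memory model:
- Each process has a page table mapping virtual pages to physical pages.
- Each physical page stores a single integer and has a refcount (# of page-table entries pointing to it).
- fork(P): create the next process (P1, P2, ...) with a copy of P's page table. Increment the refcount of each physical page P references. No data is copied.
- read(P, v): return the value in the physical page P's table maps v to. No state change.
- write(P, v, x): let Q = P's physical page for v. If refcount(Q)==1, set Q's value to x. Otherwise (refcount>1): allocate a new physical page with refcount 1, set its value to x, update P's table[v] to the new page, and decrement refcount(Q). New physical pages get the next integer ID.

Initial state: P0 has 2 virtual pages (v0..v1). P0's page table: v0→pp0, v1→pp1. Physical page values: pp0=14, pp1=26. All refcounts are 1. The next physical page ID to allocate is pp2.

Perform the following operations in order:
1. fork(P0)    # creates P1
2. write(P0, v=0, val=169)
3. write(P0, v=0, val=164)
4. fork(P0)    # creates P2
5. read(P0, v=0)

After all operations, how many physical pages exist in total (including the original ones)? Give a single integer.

Op 1: fork(P0) -> P1. 2 ppages; refcounts: pp0:2 pp1:2
Op 2: write(P0, v0, 169). refcount(pp0)=2>1 -> COPY to pp2. 3 ppages; refcounts: pp0:1 pp1:2 pp2:1
Op 3: write(P0, v0, 164). refcount(pp2)=1 -> write in place. 3 ppages; refcounts: pp0:1 pp1:2 pp2:1
Op 4: fork(P0) -> P2. 3 ppages; refcounts: pp0:1 pp1:3 pp2:2
Op 5: read(P0, v0) -> 164. No state change.

Answer: 3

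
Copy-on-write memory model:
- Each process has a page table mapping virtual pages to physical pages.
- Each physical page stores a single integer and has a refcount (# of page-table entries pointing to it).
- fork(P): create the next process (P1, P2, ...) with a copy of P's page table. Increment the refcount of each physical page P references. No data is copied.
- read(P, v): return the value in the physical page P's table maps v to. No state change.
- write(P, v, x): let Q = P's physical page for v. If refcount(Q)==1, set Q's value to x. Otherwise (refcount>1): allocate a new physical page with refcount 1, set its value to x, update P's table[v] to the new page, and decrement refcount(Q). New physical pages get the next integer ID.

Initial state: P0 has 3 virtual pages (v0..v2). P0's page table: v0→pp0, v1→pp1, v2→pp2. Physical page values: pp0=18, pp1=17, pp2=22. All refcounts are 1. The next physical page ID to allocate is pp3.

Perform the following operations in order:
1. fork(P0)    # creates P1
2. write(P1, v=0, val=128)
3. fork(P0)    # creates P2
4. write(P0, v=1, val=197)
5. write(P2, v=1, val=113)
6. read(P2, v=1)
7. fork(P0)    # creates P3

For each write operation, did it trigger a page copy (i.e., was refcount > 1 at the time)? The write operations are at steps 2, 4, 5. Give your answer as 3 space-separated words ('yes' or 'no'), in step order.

Op 1: fork(P0) -> P1. 3 ppages; refcounts: pp0:2 pp1:2 pp2:2
Op 2: write(P1, v0, 128). refcount(pp0)=2>1 -> COPY to pp3. 4 ppages; refcounts: pp0:1 pp1:2 pp2:2 pp3:1
Op 3: fork(P0) -> P2. 4 ppages; refcounts: pp0:2 pp1:3 pp2:3 pp3:1
Op 4: write(P0, v1, 197). refcount(pp1)=3>1 -> COPY to pp4. 5 ppages; refcounts: pp0:2 pp1:2 pp2:3 pp3:1 pp4:1
Op 5: write(P2, v1, 113). refcount(pp1)=2>1 -> COPY to pp5. 6 ppages; refcounts: pp0:2 pp1:1 pp2:3 pp3:1 pp4:1 pp5:1
Op 6: read(P2, v1) -> 113. No state change.
Op 7: fork(P0) -> P3. 6 ppages; refcounts: pp0:3 pp1:1 pp2:4 pp3:1 pp4:2 pp5:1

yes yes yes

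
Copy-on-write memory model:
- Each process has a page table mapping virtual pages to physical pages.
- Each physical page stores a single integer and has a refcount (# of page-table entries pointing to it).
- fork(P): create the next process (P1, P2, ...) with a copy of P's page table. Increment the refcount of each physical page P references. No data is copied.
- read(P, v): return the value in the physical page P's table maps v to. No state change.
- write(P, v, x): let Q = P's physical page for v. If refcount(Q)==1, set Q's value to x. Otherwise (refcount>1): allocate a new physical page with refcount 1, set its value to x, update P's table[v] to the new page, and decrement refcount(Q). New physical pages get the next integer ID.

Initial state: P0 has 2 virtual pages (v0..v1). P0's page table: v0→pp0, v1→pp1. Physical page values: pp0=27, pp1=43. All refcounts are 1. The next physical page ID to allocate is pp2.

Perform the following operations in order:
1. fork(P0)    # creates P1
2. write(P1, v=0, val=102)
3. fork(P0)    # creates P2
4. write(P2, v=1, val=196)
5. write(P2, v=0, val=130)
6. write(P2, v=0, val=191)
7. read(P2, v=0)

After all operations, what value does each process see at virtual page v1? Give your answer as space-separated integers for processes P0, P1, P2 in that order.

Op 1: fork(P0) -> P1. 2 ppages; refcounts: pp0:2 pp1:2
Op 2: write(P1, v0, 102). refcount(pp0)=2>1 -> COPY to pp2. 3 ppages; refcounts: pp0:1 pp1:2 pp2:1
Op 3: fork(P0) -> P2. 3 ppages; refcounts: pp0:2 pp1:3 pp2:1
Op 4: write(P2, v1, 196). refcount(pp1)=3>1 -> COPY to pp3. 4 ppages; refcounts: pp0:2 pp1:2 pp2:1 pp3:1
Op 5: write(P2, v0, 130). refcount(pp0)=2>1 -> COPY to pp4. 5 ppages; refcounts: pp0:1 pp1:2 pp2:1 pp3:1 pp4:1
Op 6: write(P2, v0, 191). refcount(pp4)=1 -> write in place. 5 ppages; refcounts: pp0:1 pp1:2 pp2:1 pp3:1 pp4:1
Op 7: read(P2, v0) -> 191. No state change.
P0: v1 -> pp1 = 43
P1: v1 -> pp1 = 43
P2: v1 -> pp3 = 196

Answer: 43 43 196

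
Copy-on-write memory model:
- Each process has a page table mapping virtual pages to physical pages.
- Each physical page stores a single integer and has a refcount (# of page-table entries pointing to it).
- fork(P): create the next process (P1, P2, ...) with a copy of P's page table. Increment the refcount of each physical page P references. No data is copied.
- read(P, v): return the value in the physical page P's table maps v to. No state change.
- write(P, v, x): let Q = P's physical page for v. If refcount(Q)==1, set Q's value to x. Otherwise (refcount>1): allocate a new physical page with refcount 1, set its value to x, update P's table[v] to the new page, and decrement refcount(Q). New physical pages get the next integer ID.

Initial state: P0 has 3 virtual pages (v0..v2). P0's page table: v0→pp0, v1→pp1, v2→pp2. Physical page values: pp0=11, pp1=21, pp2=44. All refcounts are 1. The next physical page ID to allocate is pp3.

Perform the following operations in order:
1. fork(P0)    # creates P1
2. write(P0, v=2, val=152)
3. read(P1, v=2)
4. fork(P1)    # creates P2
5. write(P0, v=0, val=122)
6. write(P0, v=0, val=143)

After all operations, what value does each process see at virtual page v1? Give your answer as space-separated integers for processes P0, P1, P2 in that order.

Op 1: fork(P0) -> P1. 3 ppages; refcounts: pp0:2 pp1:2 pp2:2
Op 2: write(P0, v2, 152). refcount(pp2)=2>1 -> COPY to pp3. 4 ppages; refcounts: pp0:2 pp1:2 pp2:1 pp3:1
Op 3: read(P1, v2) -> 44. No state change.
Op 4: fork(P1) -> P2. 4 ppages; refcounts: pp0:3 pp1:3 pp2:2 pp3:1
Op 5: write(P0, v0, 122). refcount(pp0)=3>1 -> COPY to pp4. 5 ppages; refcounts: pp0:2 pp1:3 pp2:2 pp3:1 pp4:1
Op 6: write(P0, v0, 143). refcount(pp4)=1 -> write in place. 5 ppages; refcounts: pp0:2 pp1:3 pp2:2 pp3:1 pp4:1
P0: v1 -> pp1 = 21
P1: v1 -> pp1 = 21
P2: v1 -> pp1 = 21

Answer: 21 21 21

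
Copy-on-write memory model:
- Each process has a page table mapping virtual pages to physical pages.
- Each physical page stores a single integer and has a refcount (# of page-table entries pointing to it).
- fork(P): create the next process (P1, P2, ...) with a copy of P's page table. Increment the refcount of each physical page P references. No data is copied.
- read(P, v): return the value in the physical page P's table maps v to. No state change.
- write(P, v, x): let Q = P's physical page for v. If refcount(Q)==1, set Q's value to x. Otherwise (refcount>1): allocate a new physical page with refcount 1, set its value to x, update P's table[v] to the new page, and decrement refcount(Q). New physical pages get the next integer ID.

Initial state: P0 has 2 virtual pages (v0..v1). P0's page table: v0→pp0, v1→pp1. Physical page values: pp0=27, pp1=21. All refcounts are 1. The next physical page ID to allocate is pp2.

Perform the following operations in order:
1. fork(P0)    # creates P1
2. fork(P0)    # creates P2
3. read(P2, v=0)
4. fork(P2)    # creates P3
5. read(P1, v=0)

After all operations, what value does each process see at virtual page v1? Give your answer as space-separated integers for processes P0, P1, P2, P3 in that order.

Op 1: fork(P0) -> P1. 2 ppages; refcounts: pp0:2 pp1:2
Op 2: fork(P0) -> P2. 2 ppages; refcounts: pp0:3 pp1:3
Op 3: read(P2, v0) -> 27. No state change.
Op 4: fork(P2) -> P3. 2 ppages; refcounts: pp0:4 pp1:4
Op 5: read(P1, v0) -> 27. No state change.
P0: v1 -> pp1 = 21
P1: v1 -> pp1 = 21
P2: v1 -> pp1 = 21
P3: v1 -> pp1 = 21

Answer: 21 21 21 21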